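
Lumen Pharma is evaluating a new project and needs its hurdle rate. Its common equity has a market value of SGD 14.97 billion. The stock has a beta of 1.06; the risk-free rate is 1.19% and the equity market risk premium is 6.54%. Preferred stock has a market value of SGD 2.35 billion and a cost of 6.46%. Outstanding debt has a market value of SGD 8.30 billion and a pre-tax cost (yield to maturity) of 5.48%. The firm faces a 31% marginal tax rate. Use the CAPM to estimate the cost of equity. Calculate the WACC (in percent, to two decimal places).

Cost of equity via CAPM: Re = 1.19% + 1.06 × 6.54% = 8.1224%.
Total capital V = 14.97 + 2.35 + 8.3 = 25.62.
Equity: weight = 14.97/25.62 = 0.5843; cost = 8.1224%.
Preferred: weight = 2.35/25.62 = 0.0917; cost = 6.46%.
Debt: weight = 8.3/25.62 = 0.3240; after-tax cost = 5.48% × (1 − 31%) = 3.7812%.
WACC = 0.5843 × 8.1224% + 0.0917 × 6.4600% + 0.3240 × 3.7812% = 6.5635%.

6.56%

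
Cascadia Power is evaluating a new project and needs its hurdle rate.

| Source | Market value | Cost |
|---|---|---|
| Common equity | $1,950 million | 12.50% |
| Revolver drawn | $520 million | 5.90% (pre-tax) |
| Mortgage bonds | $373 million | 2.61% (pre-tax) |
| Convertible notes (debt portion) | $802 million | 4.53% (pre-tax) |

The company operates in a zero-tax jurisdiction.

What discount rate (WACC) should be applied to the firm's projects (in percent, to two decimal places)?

8.79%

Total capital V = 1950 + 520 + 373 + 802 = 3645.
Equity: weight = 1950/3645 = 0.5350; cost = 12.5%.
Revolver drawn: weight = 520/3645 = 0.1427; after-tax cost = 5.9% × (1 − 0%) = 5.9000%.
Mortgage bonds: weight = 373/3645 = 0.1023; after-tax cost = 2.61% × (1 − 0%) = 2.6100%.
Convertible notes (debt portion): weight = 802/3645 = 0.2200; after-tax cost = 4.53% × (1 − 0%) = 4.5300%.
WACC = 0.5350 × 12.5000% + 0.1427 × 5.9000% + 0.1023 × 2.6100% + 0.2200 × 4.5300% = 8.7928%.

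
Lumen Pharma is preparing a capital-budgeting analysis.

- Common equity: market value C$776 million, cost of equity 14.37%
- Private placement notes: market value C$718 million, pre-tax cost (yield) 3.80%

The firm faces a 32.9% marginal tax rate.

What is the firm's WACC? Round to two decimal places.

8.69%

Total capital V = 776 + 718 = 1494.
Equity: weight = 776/1494 = 0.5194; cost = 14.37%.
Private placement notes: weight = 718/1494 = 0.4806; after-tax cost = 3.8% × (1 − 32.9%) = 2.5498%.
WACC = 0.5194 × 14.3700% + 0.4806 × 2.5498% = 8.6893%.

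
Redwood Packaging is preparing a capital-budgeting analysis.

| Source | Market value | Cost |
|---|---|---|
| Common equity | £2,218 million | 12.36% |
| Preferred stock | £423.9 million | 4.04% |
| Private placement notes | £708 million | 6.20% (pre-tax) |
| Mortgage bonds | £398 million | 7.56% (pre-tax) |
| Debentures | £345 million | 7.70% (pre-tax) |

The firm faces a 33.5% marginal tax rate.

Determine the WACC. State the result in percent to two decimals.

Total capital V = 2218 + 423.9 + 708 + 398 + 345 = 4092.9.
Equity: weight = 2218/4092.9 = 0.5419; cost = 12.36%.
Preferred: weight = 423.9/4092.9 = 0.1036; cost = 4.04%.
Private placement notes: weight = 708/4092.9 = 0.1730; after-tax cost = 6.2% × (1 − 33.5%) = 4.1230%.
Mortgage bonds: weight = 398/4092.9 = 0.0972; after-tax cost = 7.56% × (1 − 33.5%) = 5.0274%.
Debentures: weight = 345/4092.9 = 0.0843; after-tax cost = 7.7% × (1 − 33.5%) = 5.1205%.
WACC = 0.5419 × 12.3600% + 0.1036 × 4.0400% + 0.1730 × 4.1230% + 0.0972 × 5.0274% + 0.0843 × 5.1205% = 8.7502%.

8.75%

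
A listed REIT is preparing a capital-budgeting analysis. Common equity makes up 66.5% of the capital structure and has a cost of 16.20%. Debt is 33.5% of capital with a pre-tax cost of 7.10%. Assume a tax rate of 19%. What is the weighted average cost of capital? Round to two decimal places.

12.70%

After-tax cost of debt = 7.1% × (1 − 19%) = 5.7510%.
WACC = 0.665 × 16.2000% + 0.335 × 5.7510% = 12.6996%.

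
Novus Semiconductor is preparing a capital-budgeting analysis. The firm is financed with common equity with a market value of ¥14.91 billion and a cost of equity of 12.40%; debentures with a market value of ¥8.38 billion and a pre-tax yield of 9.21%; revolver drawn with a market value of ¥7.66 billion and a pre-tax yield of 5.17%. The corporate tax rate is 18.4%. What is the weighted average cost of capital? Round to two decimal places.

9.05%

Total capital V = 14.91 + 8.38 + 7.66 = 30.95.
Equity: weight = 14.91/30.95 = 0.4817; cost = 12.4%.
Debentures: weight = 8.38/30.95 = 0.2708; after-tax cost = 9.21% × (1 − 18.4%) = 7.5154%.
Revolver drawn: weight = 7.66/30.95 = 0.2475; after-tax cost = 5.17% × (1 − 18.4%) = 4.2187%.
WACC = 0.4817 × 12.4000% + 0.2708 × 7.5154% + 0.2475 × 4.2187% = 9.0526%.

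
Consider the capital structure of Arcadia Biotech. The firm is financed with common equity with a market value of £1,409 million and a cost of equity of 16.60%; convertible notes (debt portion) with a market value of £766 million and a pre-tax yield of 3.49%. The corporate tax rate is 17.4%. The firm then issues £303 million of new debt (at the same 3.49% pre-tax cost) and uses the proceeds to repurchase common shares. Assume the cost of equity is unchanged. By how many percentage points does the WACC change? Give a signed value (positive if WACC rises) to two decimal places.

-1.91 pp

Current WACC:
Total capital V = 1409 + 766 = 2175.
Equity: weight = 1409/2175 = 0.6478; cost = 16.6%.
Convertible notes (debt portion): weight = 766/2175 = 0.3522; after-tax cost = 3.49% × (1 − 17.4%) = 2.8827%.
WACC = 0.6478 × 16.6000% + 0.3522 × 2.8827% = 11.7690%.
After the change:
Total capital V = 1106 + 1069 = 2175.
Equity: weight = 1106/2175 = 0.5085; cost = 16.6%.
Convertible notes (debt portion): weight = 1069/2175 = 0.4915; after-tax cost = 3.49% × (1 − 17.4%) = 2.8827%.
WACC = 0.5085 × 16.6000% + 0.4915 × 2.8827% = 9.8580%.
Change in WACC = 9.8580% − 11.7690% = -1.9110 pp.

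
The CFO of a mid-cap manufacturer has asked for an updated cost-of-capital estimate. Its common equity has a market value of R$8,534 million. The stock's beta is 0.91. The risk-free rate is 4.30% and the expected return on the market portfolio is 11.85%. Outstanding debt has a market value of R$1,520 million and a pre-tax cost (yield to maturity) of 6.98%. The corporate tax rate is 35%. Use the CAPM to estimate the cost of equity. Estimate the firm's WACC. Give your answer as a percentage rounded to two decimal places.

10.17%

Market risk premium = 11.85% − 4.3% = 7.55%.
Cost of equity via CAPM: Re = 4.3% + 0.91 × 7.55% = 11.1705%.
Total capital V = 8534 + 1520 = 10054.
Equity: weight = 8534/10054 = 0.8488; cost = 11.1705%.
Debt: weight = 1520/10054 = 0.1512; after-tax cost = 6.98% × (1 − 35%) = 4.5370%.
WACC = 0.8488 × 11.1705% + 0.1512 × 4.5370% = 10.1676%.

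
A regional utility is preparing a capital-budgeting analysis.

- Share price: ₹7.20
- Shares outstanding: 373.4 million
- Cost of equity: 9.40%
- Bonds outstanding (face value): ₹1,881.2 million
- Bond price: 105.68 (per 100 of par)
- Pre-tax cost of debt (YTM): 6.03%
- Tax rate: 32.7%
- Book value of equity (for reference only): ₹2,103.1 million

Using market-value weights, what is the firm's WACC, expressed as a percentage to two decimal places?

Market value of equity E = 7.2 × 373.4m = 2688.48m. Market value of debt D = 1881.2m × 105.68/100 = 1988.05216m.
Total capital V = 2688.48 + 1988.05216 = 4676.53216.
Equity: weight = 2688.48/4676.53216 = 0.5749; cost = 9.4%.
Bonds outstanding: weight = 1988.05216/4676.53216 = 0.4251; after-tax cost = 6.03% × (1 − 32.7%) = 4.0582%.
WACC = 0.5749 × 9.4000% + 0.4251 × 4.0582% = 7.1291%.

7.13%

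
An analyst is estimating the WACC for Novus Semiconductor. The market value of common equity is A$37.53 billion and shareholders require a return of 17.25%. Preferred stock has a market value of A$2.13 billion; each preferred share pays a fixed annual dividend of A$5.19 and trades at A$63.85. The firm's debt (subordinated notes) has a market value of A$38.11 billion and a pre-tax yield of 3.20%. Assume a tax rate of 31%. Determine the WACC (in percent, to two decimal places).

9.63%

Cost of preferred: Rp = 5.19 / 63.85 = 8.1284%.
Total capital V = 37.53 + 2.13 + 38.11 = 77.77.
Equity: weight = 37.53/77.77 = 0.4826; cost = 17.25%.
Preferred: weight = 2.13/77.77 = 0.0274; cost = 8.1284%.
Subordinated notes: weight = 38.11/77.77 = 0.4900; after-tax cost = 3.2% × (1 − 31%) = 2.2080%.
WACC = 0.4826 × 17.2500% + 0.0274 × 8.1284% + 0.4900 × 2.2080% = 9.6291%.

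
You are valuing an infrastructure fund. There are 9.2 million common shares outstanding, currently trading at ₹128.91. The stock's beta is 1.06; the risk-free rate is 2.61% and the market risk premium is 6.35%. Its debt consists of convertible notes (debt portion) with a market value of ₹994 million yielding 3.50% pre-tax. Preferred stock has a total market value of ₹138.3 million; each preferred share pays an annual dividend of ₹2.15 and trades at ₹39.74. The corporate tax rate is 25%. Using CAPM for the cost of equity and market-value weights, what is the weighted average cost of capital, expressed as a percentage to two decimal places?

6.23%

Cost of equity via CAPM: Re = 2.61% + 1.06 × 6.35% = 9.3410%.
Cost of preferred: Rp = 2.15 / 39.74 = 5.4102%.
Market value of equity E = 128.91 × 9.2m = 1185.972m.
Total capital V = 1185.972 + 138.3 + 994 = 2318.272.
Equity: weight = 1185.972/2318.272 = 0.5116; cost = 9.341%.
Preferred: weight = 138.3/2318.272 = 0.0597; cost = 5.4102%.
Convertible notes (debt portion): weight = 994/2318.272 = 0.4288; after-tax cost = 3.5% × (1 − 25%) = 2.6250%.
WACC = 0.5116 × 9.3410% + 0.0597 × 5.4102% + 0.4288 × 2.6250% = 6.2269%.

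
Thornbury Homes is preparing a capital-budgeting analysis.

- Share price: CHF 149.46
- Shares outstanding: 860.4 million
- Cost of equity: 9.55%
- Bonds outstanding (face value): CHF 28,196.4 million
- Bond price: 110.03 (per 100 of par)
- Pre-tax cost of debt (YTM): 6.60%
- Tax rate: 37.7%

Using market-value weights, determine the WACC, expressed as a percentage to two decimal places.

8.49%

Market value of equity E = 149.46 × 860.4m = 128595.384m. Market value of debt D = 28196.4m × 110.03/100 = 31024.49892m.
Total capital V = 128595.384 + 31024.49892 = 159619.88292.
Equity: weight = 128595.384/159619.88292 = 0.8056; cost = 9.55%.
Bonds outstanding: weight = 31024.49892/159619.88292 = 0.1944; after-tax cost = 6.6% × (1 − 37.7%) = 4.1118%.
WACC = 0.8056 × 9.5500% + 0.1944 × 4.1118% = 8.4930%.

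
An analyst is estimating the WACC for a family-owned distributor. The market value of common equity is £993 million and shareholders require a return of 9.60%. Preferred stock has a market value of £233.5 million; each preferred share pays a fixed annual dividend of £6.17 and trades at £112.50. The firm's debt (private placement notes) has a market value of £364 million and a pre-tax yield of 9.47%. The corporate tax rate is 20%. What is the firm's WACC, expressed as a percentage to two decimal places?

Cost of preferred: Rp = 6.17 / 112.5 = 5.4844%.
Total capital V = 993 + 233.5 + 364 = 1590.5.
Equity: weight = 993/1590.5 = 0.6243; cost = 9.6%.
Preferred: weight = 233.5/1590.5 = 0.1468; cost = 5.4844%.
Private placement notes: weight = 364/1590.5 = 0.2289; after-tax cost = 9.47% × (1 − 20%) = 7.5760%.
WACC = 0.6243 × 9.6000% + 0.1468 × 5.4844% + 0.2289 × 7.5760% = 8.5326%.

8.53%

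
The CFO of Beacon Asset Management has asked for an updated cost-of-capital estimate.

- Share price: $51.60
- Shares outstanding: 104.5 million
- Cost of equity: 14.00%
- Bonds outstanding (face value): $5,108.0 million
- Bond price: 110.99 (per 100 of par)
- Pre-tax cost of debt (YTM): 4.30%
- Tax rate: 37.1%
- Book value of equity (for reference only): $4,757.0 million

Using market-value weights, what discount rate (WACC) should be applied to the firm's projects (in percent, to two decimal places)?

8.21%

Market value of equity E = 51.6 × 104.5m = 5392.2m. Market value of debt D = 5108m × 110.99/100 = 5669.3692m.
Total capital V = 5392.2 + 5669.3692 = 11061.5692.
Equity: weight = 5392.2/11061.5692 = 0.4875; cost = 14%.
Bonds outstanding: weight = 5669.3692/11061.5692 = 0.5125; after-tax cost = 4.3% × (1 − 37.1%) = 2.7047%.
WACC = 0.4875 × 14.0000% + 0.5125 × 2.7047% = 8.2108%.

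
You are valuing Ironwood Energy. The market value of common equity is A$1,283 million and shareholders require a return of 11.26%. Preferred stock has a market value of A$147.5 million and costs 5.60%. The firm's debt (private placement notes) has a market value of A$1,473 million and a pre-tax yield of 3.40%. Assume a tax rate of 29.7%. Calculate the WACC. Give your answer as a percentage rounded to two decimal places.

6.47%

Total capital V = 1283 + 147.5 + 1473 = 2903.5.
Equity: weight = 1283/2903.5 = 0.4419; cost = 11.26%.
Preferred: weight = 147.5/2903.5 = 0.0508; cost = 5.6%.
Private placement notes: weight = 1473/2903.5 = 0.5073; after-tax cost = 3.4% × (1 − 29.7%) = 2.3902%.
WACC = 0.4419 × 11.2600% + 0.0508 × 5.6000% + 0.5073 × 2.3902% = 6.4727%.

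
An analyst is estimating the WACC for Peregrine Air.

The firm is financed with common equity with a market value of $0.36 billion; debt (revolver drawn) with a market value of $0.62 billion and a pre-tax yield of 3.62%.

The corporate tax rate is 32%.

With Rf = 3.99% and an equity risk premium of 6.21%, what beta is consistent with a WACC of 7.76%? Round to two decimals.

2.08

Total capital V = 0.36 + 0.62 = 0.98.
Equity weight = 0.36/0.98 = 0.3673.
Revolver drawn weight = 0.62/0.98 = 0.6327.
Debt contribution = 0.6327 × 3.62% × (1 − 32%) = 1.5573%.
Required equity contribution = 7.76% − 1.5573% = 6.2027%  ⇒  Re = 16.8850%.
CAPM: 16.8850% = 3.99% + β × 6.21%  ⇒  β = 2.0765.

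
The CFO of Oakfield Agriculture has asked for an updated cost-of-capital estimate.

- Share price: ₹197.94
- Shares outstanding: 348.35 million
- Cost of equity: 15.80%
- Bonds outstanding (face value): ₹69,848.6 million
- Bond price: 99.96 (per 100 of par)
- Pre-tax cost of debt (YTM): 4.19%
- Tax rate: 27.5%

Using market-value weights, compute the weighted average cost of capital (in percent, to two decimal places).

9.38%

Market value of equity E = 197.94 × 348.35m = 68952.399m. Market value of debt D = 69848.6m × 99.96/100 = 69820.66056m.
Total capital V = 68952.399 + 69820.66056 = 138773.05956.
Equity: weight = 68952.399/138773.05956 = 0.4969; cost = 15.8%.
Bonds outstanding: weight = 69820.66056/138773.05956 = 0.5031; after-tax cost = 4.19% × (1 − 27.5%) = 3.0378%.
WACC = 0.4969 × 15.8000% + 0.5031 × 3.0378% = 9.3790%.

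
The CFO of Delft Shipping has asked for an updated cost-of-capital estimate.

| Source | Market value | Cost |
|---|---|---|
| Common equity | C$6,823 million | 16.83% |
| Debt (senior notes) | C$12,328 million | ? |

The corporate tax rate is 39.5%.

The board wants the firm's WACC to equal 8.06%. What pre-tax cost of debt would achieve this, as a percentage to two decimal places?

Total capital V = 6823 + 12328 = 19151.
Equity weight = 6823/19151 = 0.3563.
Senior notes weight = 12328/19151 = 0.6437.
Equity contribution = 0.3563 × 16.83% = 5.9961%.
Remaining for debt = 8.06% − 5.9961% = 2.0639%.
Rd × (1 − 39.5%) × 0.6437 = 2.0639%  ⇒  Rd = 5.2995%.

5.30%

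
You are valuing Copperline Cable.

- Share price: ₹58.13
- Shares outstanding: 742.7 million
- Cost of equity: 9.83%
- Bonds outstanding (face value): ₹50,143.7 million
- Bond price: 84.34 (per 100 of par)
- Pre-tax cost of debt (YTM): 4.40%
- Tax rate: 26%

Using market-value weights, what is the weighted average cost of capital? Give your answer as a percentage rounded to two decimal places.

Market value of equity E = 58.13 × 742.7m = 43173.151m. Market value of debt D = 50143.7m × 84.34/100 = 42291.19658m.
Total capital V = 43173.151 + 42291.19658 = 85464.34758.
Equity: weight = 43173.151/85464.34758 = 0.5052; cost = 9.83%.
Bonds outstanding: weight = 42291.19658/85464.34758 = 0.4948; after-tax cost = 4.4% × (1 − 26%) = 3.2560%.
WACC = 0.5052 × 9.8300% + 0.4948 × 3.2560% = 6.5769%.

6.58%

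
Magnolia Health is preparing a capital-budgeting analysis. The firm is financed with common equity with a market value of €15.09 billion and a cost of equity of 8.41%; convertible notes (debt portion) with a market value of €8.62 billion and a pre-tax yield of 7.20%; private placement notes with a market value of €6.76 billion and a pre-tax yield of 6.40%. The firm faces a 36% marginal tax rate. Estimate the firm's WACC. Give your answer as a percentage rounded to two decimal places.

Total capital V = 15.09 + 8.62 + 6.76 = 30.47.
Equity: weight = 15.09/30.47 = 0.4952; cost = 8.41%.
Convertible notes (debt portion): weight = 8.62/30.47 = 0.2829; after-tax cost = 7.2% × (1 − 36%) = 4.6080%.
Private placement notes: weight = 6.76/30.47 = 0.2219; after-tax cost = 6.4% × (1 − 36%) = 4.0960%.
WACC = 0.4952 × 8.4100% + 0.2829 × 4.6080% + 0.2219 × 4.0960% = 6.3773%.

6.38%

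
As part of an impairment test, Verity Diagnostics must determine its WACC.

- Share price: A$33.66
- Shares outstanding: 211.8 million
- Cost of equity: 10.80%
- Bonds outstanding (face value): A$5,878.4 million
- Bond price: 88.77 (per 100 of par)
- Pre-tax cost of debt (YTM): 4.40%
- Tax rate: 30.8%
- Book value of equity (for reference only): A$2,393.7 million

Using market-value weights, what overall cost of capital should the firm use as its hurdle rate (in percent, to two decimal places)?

7.52%

Market value of equity E = 33.66 × 211.8m = 7129.188m. Market value of debt D = 5878.4m × 88.77/100 = 5218.25568m.
Total capital V = 7129.188 + 5218.25568 = 12347.44368.
Equity: weight = 7129.188/12347.44368 = 0.5774; cost = 10.8%.
Bonds outstanding: weight = 5218.25568/12347.44368 = 0.4226; after-tax cost = 4.4% × (1 − 30.8%) = 3.0448%.
WACC = 0.5774 × 10.8000% + 0.4226 × 3.0448% = 7.5225%.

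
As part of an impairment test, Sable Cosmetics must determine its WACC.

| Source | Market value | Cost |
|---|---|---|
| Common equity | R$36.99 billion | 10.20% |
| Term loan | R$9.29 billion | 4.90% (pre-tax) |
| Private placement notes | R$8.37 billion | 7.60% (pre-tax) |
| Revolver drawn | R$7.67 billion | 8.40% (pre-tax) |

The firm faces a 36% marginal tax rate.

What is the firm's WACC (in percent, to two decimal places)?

7.84%

Total capital V = 36.99 + 9.29 + 8.37 + 7.67 = 62.32.
Equity: weight = 36.99/62.32 = 0.5935; cost = 10.2%.
Term loan: weight = 9.29/62.32 = 0.1491; after-tax cost = 4.9% × (1 − 36%) = 3.1360%.
Private placement notes: weight = 8.37/62.32 = 0.1343; after-tax cost = 7.6% × (1 − 36%) = 4.8640%.
Revolver drawn: weight = 7.67/62.32 = 0.1231; after-tax cost = 8.4% × (1 − 36%) = 5.3760%.
WACC = 0.5935 × 10.2000% + 0.1491 × 3.1360% + 0.1343 × 4.8640% + 0.1231 × 5.3760% = 7.8366%.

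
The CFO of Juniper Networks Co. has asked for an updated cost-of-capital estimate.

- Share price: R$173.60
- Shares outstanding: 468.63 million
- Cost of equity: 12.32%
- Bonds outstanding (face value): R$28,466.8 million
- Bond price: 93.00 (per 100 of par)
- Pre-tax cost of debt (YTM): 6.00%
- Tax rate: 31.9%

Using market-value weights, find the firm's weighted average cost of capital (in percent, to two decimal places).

Market value of equity E = 173.6 × 468.63m = 81354.168m. Market value of debt D = 28466.8m × 93.0/100 = 26474.124m.
Total capital V = 81354.168 + 26474.124 = 107828.292.
Equity: weight = 81354.168/107828.292 = 0.7545; cost = 12.32%.
Bonds outstanding: weight = 26474.124/107828.292 = 0.2455; after-tax cost = 6% × (1 − 31.9%) = 4.0860%.
WACC = 0.7545 × 12.3200% + 0.2455 × 4.0860% = 10.2984%.

10.30%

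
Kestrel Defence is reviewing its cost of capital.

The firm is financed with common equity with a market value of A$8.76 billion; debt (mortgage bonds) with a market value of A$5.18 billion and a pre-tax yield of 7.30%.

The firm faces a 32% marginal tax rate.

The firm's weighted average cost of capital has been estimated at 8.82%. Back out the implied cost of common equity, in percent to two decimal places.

Total capital V = 8.76 + 5.18 = 13.94.
Equity weight = 8.76/13.94 = 0.6284.
Mortgage bonds weight = 5.18/13.94 = 0.3716.
Debt contribution = 0.3716 × 7.3% × (1 − 32%) = 1.8446%.
Required equity contribution = 8.82% − 1.8446% = 6.9754%.
Re = 6.9754% / 0.6284 = 11.1001%.

11.10%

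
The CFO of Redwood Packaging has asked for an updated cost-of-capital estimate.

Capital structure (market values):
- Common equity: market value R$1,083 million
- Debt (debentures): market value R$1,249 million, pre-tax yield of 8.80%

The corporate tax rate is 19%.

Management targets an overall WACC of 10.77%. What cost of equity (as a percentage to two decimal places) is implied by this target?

Total capital V = 1083 + 1249 = 2332.
Equity weight = 1083/2332 = 0.4644.
Debentures weight = 1249/2332 = 0.5356.
Debt contribution = 0.5356 × 8.8% × (1 − 19%) = 3.8177%.
Required equity contribution = 10.77% − 3.8177% = 6.9523%.
Re = 6.9523% / 0.4644 = 14.9702%.

14.97%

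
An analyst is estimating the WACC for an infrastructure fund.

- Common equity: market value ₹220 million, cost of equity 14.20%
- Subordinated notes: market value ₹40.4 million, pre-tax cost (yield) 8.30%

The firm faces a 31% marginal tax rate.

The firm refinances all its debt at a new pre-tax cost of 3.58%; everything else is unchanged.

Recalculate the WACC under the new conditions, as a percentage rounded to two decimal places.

After the change:
Total capital V = 220 + 40.4 = 260.4.
Equity: weight = 220/260.4 = 0.8449; cost = 14.2%.
Subordinated notes: weight = 40.4/260.4 = 0.1551; after-tax cost = 3.58% × (1 − 31%) = 2.4702%.
WACC = 0.8449 × 14.2000% + 0.1551 × 2.4702% = 12.3802%.

12.38%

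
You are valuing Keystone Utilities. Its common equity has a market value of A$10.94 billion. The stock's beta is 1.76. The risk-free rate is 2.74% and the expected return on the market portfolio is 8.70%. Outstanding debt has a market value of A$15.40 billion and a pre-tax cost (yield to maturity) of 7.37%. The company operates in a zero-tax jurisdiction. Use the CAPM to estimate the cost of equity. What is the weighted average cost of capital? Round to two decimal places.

Market risk premium = 8.7% − 2.74% = 5.96%.
Cost of equity via CAPM: Re = 2.74% + 1.76 × 5.96% = 13.2296%.
Total capital V = 10.94 + 15.4 = 26.34.
Equity: weight = 10.94/26.34 = 0.4153; cost = 13.2296%.
Debt: weight = 15.4/26.34 = 0.5847; after-tax cost = 7.37% × (1 − 0%) = 7.3700%.
WACC = 0.4153 × 13.2296% + 0.5847 × 7.3700% = 9.8037%.

9.80%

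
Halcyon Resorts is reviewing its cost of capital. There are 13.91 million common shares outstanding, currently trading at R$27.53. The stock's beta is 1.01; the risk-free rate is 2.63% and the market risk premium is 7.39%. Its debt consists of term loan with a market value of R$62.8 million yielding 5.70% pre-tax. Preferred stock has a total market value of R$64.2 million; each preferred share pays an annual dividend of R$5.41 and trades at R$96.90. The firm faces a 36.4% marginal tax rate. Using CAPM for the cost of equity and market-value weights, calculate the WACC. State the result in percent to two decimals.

8.73%

Cost of equity via CAPM: Re = 2.63% + 1.01 × 7.39% = 10.0939%.
Cost of preferred: Rp = 5.41 / 96.9 = 5.5831%.
Market value of equity E = 27.53 × 13.91m = 382.9423m.
Total capital V = 382.9423 + 64.2 + 62.8 = 509.9423.
Equity: weight = 382.9423/509.9423 = 0.7510; cost = 10.0939%.
Preferred: weight = 64.2/509.9423 = 0.1259; cost = 5.5831%.
Term loan: weight = 62.8/509.9423 = 0.1232; after-tax cost = 5.7% × (1 − 36.4%) = 3.6252%.
WACC = 0.7510 × 10.0939% + 0.1259 × 5.5831% + 0.1232 × 3.6252% = 8.7294%.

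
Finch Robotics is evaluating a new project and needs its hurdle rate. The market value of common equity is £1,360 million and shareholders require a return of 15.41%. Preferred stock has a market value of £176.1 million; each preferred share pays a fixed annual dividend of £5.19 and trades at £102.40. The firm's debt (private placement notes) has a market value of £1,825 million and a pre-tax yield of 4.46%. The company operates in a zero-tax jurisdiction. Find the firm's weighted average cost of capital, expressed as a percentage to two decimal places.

8.92%

Cost of preferred: Rp = 5.19 / 102.4 = 5.0684%.
Total capital V = 1360 + 176.1 + 1825 = 3361.1.
Equity: weight = 1360/3361.1 = 0.4046; cost = 15.41%.
Preferred: weight = 176.1/3361.1 = 0.0524; cost = 5.0684%.
Private placement notes: weight = 1825/3361.1 = 0.5430; after-tax cost = 4.46% × (1 − 0%) = 4.4600%.
WACC = 0.4046 × 15.4100% + 0.0524 × 5.0684% + 0.5430 × 4.4600% = 8.9226%.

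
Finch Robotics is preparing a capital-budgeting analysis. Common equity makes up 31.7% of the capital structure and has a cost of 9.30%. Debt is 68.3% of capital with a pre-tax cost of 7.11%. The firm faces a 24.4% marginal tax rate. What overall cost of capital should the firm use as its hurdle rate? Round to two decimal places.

After-tax cost of debt = 7.11% × (1 − 24.4%) = 5.3752%.
WACC = 0.317 × 9.3000% + 0.683 × 5.3752% = 6.6193%.

6.62%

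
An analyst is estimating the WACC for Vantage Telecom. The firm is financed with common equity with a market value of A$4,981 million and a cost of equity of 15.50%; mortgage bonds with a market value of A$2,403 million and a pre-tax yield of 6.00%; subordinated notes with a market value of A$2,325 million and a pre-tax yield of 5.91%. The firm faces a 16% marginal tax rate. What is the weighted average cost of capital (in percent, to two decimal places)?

Total capital V = 4981 + 2403 + 2325 = 9709.
Equity: weight = 4981/9709 = 0.5130; cost = 15.5%.
Mortgage bonds: weight = 2403/9709 = 0.2475; after-tax cost = 6% × (1 − 16%) = 5.0400%.
Subordinated notes: weight = 2325/9709 = 0.2395; after-tax cost = 5.91% × (1 − 16%) = 4.9644%.
WACC = 0.5130 × 15.5000% + 0.2475 × 5.0400% + 0.2395 × 4.9644% = 10.3882%.

10.39%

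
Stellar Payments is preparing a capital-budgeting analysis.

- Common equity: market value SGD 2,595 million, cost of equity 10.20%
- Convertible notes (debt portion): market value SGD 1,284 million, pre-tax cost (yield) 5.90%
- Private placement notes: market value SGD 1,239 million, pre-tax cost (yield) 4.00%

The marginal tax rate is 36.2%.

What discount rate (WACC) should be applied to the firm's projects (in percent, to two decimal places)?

Total capital V = 2595 + 1284 + 1239 = 5118.
Equity: weight = 2595/5118 = 0.5070; cost = 10.2%.
Convertible notes (debt portion): weight = 1284/5118 = 0.2509; after-tax cost = 5.9% × (1 − 36.2%) = 3.7642%.
Private placement notes: weight = 1239/5118 = 0.2421; after-tax cost = 4% × (1 − 36.2%) = 2.5520%.
WACC = 0.5070 × 10.2000% + 0.2509 × 3.7642% + 0.2421 × 2.5520% = 6.7339%.

6.73%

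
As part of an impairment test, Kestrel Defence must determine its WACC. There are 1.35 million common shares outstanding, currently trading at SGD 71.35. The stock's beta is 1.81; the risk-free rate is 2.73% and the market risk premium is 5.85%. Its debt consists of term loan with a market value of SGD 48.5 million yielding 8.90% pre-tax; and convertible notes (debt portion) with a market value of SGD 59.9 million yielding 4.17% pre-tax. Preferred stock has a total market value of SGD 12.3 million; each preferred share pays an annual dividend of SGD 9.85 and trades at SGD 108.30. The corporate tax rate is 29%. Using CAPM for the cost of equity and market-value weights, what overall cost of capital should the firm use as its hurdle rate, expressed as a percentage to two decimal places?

8.66%

Cost of equity via CAPM: Re = 2.73% + 1.81 × 5.85% = 13.3185%.
Cost of preferred: Rp = 9.85 / 108.3 = 9.0951%.
Market value of equity E = 71.35 × 1.35m = 96.3225m.
Total capital V = 96.3225 + 12.3 + 48.5 + 59.9 = 217.0225.
Equity: weight = 96.3225/217.0225 = 0.4438; cost = 13.3185%.
Preferred: weight = 12.3/217.0225 = 0.0567; cost = 9.0951%.
Term loan: weight = 48.5/217.0225 = 0.2235; after-tax cost = 8.9% × (1 − 29%) = 6.3190%.
Convertible notes (debt portion): weight = 59.9/217.0225 = 0.2760; after-tax cost = 4.17% × (1 − 29%) = 2.9607%.
WACC = 0.4438 × 13.3185% + 0.0567 × 9.0951% + 0.2235 × 6.3190% + 0.2760 × 2.9607% = 8.6561%.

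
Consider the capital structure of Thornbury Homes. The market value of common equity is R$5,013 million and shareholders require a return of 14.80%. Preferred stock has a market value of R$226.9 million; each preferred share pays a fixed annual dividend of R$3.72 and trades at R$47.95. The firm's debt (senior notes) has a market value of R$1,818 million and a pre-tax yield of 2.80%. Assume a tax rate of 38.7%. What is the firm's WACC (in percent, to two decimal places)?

Cost of preferred: Rp = 3.72 / 47.95 = 7.7581%.
Total capital V = 5013 + 226.9 + 1818 = 7057.9.
Equity: weight = 5013/7057.9 = 0.7103; cost = 14.8%.
Preferred: weight = 226.9/7057.9 = 0.0321; cost = 7.7581%.
Senior notes: weight = 1818/7057.9 = 0.2576; after-tax cost = 2.8% × (1 − 38.7%) = 1.7164%.
WACC = 0.7103 × 14.8000% + 0.0321 × 7.7581% + 0.2576 × 1.7164% = 11.2035%.

11.20%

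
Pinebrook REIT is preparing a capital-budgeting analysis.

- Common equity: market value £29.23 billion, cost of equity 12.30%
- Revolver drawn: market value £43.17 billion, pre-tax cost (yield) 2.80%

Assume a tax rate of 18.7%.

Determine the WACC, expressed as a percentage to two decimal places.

6.32%

Total capital V = 29.23 + 43.17 = 72.4.
Equity: weight = 29.23/72.4 = 0.4037; cost = 12.3%.
Revolver drawn: weight = 43.17/72.4 = 0.5963; after-tax cost = 2.8% × (1 − 18.7%) = 2.2764%.
WACC = 0.4037 × 12.3000% + 0.5963 × 2.2764% = 6.3232%.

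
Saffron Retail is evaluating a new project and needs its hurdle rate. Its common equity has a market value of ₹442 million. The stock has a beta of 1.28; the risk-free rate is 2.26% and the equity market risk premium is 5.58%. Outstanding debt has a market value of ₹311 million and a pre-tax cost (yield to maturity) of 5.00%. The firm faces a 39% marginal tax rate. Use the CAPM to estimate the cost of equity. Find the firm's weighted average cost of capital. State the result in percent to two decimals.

6.78%

Cost of equity via CAPM: Re = 2.26% + 1.28 × 5.58% = 9.4024%.
Total capital V = 442 + 311 = 753.
Equity: weight = 442/753 = 0.5870; cost = 9.4024%.
Debt: weight = 311/753 = 0.4130; after-tax cost = 5% × (1 − 39%) = 3.0500%.
WACC = 0.5870 × 9.4024% + 0.4130 × 3.0500% = 6.7788%.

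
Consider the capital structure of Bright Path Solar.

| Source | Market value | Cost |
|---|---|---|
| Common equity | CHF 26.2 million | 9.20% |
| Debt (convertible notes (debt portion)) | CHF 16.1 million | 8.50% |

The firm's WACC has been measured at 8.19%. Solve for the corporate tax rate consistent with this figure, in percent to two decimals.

22.98%

Total capital V = 26.2 + 16.1 = 42.3.
Equity weight = 26.2/42.3 = 0.6194.
Convertible notes (debt portion) weight = 16.1/42.3 = 0.3806.
Equity contribution = 0.6194 × 9.2% = 5.6983%.
Debt contribution must be 8.19% − 5.6983% = 2.4917%.
0.3806 × 8.5% × (1 − T) = 2.4917%  ⇒  (1 − T) = 0.7702.
T = 22.9836%.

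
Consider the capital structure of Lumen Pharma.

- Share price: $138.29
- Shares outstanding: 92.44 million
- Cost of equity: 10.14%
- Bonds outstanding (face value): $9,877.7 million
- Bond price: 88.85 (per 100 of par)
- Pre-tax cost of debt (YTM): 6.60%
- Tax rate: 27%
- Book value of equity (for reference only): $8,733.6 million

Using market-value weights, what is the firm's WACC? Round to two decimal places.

7.97%

Market value of equity E = 138.29 × 92.44m = 12783.5276m. Market value of debt D = 9877.7m × 88.85/100 = 8776.33645m.
Total capital V = 12783.5276 + 8776.33645 = 21559.86405.
Equity: weight = 12783.5276/21559.86405 = 0.5929; cost = 10.14%.
Bonds outstanding: weight = 8776.33645/21559.86405 = 0.4071; after-tax cost = 6.6% × (1 − 27%) = 4.8180%.
WACC = 0.5929 × 10.1400% + 0.4071 × 4.8180% = 7.9736%.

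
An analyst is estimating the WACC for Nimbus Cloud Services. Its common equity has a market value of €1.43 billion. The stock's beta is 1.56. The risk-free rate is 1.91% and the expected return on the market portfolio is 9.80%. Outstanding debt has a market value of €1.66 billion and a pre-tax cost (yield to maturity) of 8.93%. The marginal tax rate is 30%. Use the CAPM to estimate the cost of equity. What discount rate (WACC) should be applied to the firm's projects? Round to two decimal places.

9.94%

Market risk premium = 9.8% − 1.91% = 7.89%.
Cost of equity via CAPM: Re = 1.91% + 1.56 × 7.89% = 14.2184%.
Total capital V = 1.43 + 1.66 = 3.09.
Equity: weight = 1.43/3.09 = 0.4628; cost = 14.2184%.
Debt: weight = 1.66/3.09 = 0.5372; after-tax cost = 8.93% × (1 − 30%) = 6.2510%.
WACC = 0.4628 × 14.2184% + 0.5372 × 6.2510% = 9.9382%.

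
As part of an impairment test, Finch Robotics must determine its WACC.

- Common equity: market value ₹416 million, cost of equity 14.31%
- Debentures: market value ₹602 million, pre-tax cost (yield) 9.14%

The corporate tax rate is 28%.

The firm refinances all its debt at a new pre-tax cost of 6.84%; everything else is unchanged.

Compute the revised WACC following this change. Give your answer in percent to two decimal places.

After the change:
Total capital V = 416 + 602 = 1018.
Equity: weight = 416/1018 = 0.4086; cost = 14.31%.
Debentures: weight = 602/1018 = 0.5914; after-tax cost = 6.84% × (1 − 28%) = 4.9248%.
WACC = 0.4086 × 14.3100% + 0.5914 × 4.9248% = 8.7600%.

8.76%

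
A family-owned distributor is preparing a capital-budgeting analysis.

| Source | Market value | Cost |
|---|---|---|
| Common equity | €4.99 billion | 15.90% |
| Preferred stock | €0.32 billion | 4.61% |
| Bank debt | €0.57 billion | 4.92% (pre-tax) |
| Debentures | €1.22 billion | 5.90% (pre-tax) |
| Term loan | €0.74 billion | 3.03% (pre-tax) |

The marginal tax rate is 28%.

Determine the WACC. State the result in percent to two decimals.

Total capital V = 4.99 + 0.32 + 0.57 + 1.22 + 0.74 = 7.84.
Equity: weight = 4.99/7.84 = 0.6365; cost = 15.9%.
Preferred: weight = 0.32/7.84 = 0.0408; cost = 4.61%.
Bank debt: weight = 0.57/7.84 = 0.0727; after-tax cost = 4.92% × (1 − 28%) = 3.5424%.
Debentures: weight = 1.22/7.84 = 0.1556; after-tax cost = 5.9% × (1 − 28%) = 4.2480%.
Term loan: weight = 0.74/7.84 = 0.0944; after-tax cost = 3.03% × (1 − 28%) = 2.1816%.
WACC = 0.6365 × 15.9000% + 0.0408 × 4.6100% + 0.0727 × 3.5424% + 0.1556 × 4.2480% + 0.0944 × 2.1816% = 11.4327%.

11.43%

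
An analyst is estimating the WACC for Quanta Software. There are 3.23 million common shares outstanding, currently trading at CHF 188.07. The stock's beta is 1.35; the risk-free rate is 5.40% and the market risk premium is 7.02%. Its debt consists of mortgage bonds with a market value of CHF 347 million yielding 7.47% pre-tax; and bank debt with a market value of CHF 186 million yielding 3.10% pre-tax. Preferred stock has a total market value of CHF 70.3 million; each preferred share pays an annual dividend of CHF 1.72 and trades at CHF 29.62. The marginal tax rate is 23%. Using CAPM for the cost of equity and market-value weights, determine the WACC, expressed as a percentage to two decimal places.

Cost of equity via CAPM: Re = 5.4% + 1.35 × 7.02% = 14.8770%.
Cost of preferred: Rp = 1.72 / 29.62 = 5.8069%.
Market value of equity E = 188.07 × 3.23m = 607.4661m.
Total capital V = 607.4661 + 70.3 + 347 + 186 = 1210.7661.
Equity: weight = 607.4661/1210.7661 = 0.5017; cost = 14.877%.
Preferred: weight = 70.3/1210.7661 = 0.0581; cost = 5.8069%.
Mortgage bonds: weight = 347/1210.7661 = 0.2866; after-tax cost = 7.47% × (1 − 23%) = 5.7519%.
Bank debt: weight = 186/1210.7661 = 0.1536; after-tax cost = 3.1% × (1 − 23%) = 2.3870%.
WACC = 0.5017 × 14.8770% + 0.0581 × 5.8069% + 0.2866 × 5.7519% + 0.1536 × 2.3870% = 9.8164%.

9.82%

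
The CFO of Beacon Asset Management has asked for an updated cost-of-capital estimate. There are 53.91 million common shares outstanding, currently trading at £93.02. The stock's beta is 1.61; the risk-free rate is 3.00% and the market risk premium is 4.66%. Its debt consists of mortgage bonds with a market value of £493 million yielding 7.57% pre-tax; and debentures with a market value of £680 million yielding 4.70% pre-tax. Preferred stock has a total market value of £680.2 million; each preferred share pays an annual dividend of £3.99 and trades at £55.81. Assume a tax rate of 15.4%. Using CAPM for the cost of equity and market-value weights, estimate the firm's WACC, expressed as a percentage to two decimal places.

Cost of equity via CAPM: Re = 3.0% + 1.61 × 4.66% = 10.5026%.
Cost of preferred: Rp = 3.99 / 55.81 = 7.1493%.
Market value of equity E = 93.02 × 53.91m = 5014.7082m.
Total capital V = 5014.7082 + 680.2 + 493 + 680 = 6867.9082.
Equity: weight = 5014.7082/6867.9082 = 0.7302; cost = 10.5026%.
Preferred: weight = 680.2/6867.9082 = 0.0990; cost = 7.1493%.
Mortgage bonds: weight = 493/6867.9082 = 0.0718; after-tax cost = 7.57% × (1 − 15.4%) = 6.4042%.
Debentures: weight = 680/6867.9082 = 0.0990; after-tax cost = 4.7% × (1 − 15.4%) = 3.9762%.
WACC = 0.7302 × 10.5026% + 0.0990 × 7.1493% + 0.0718 × 6.4042% + 0.0990 × 3.9762% = 9.2301%.

9.23%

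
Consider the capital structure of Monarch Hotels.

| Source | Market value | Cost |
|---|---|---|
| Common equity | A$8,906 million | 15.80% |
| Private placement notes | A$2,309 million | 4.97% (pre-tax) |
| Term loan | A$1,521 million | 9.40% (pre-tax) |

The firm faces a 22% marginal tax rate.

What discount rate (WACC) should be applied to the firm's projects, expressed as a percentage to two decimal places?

12.63%

Total capital V = 8906 + 2309 + 1521 = 12736.
Equity: weight = 8906/12736 = 0.6993; cost = 15.8%.
Private placement notes: weight = 2309/12736 = 0.1813; after-tax cost = 4.97% × (1 − 22%) = 3.8766%.
Term loan: weight = 1521/12736 = 0.1194; after-tax cost = 9.4% × (1 − 22%) = 7.3320%.
WACC = 0.6993 × 15.8000% + 0.1813 × 3.8766% + 0.1194 × 7.3320% = 12.6270%.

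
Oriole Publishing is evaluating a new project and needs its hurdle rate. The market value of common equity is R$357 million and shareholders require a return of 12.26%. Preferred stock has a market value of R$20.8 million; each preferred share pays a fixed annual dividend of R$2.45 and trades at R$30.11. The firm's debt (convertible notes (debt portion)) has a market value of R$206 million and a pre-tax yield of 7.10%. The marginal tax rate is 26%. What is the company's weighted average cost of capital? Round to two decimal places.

Cost of preferred: Rp = 2.45 / 30.11 = 8.1368%.
Total capital V = 357 + 20.8 + 206 = 583.8.
Equity: weight = 357/583.8 = 0.6115; cost = 12.26%.
Preferred: weight = 20.8/583.8 = 0.0356; cost = 8.1368%.
Convertible notes (debt portion): weight = 206/583.8 = 0.3529; after-tax cost = 7.1% × (1 − 26%) = 5.2540%.
WACC = 0.6115 × 12.2600% + 0.0356 × 8.1368% + 0.3529 × 5.2540% = 9.6410%.

9.64%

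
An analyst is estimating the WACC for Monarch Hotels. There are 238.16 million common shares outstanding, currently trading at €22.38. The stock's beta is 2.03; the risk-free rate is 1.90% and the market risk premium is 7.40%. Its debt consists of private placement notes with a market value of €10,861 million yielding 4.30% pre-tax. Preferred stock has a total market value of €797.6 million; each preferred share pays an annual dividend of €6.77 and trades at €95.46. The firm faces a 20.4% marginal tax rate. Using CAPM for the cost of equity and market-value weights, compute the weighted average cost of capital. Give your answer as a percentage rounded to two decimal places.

7.83%

Cost of equity via CAPM: Re = 1.9% + 2.03 × 7.4% = 16.9220%.
Cost of preferred: Rp = 6.77 / 95.46 = 7.0920%.
Market value of equity E = 22.38 × 238.16m = 5330.0208m.
Total capital V = 5330.0208 + 797.6 + 10861 = 16988.6208.
Equity: weight = 5330.0208/16988.6208 = 0.3137; cost = 16.922%.
Preferred: weight = 797.6/16988.6208 = 0.0469; cost = 7.092%.
Private placement notes: weight = 10861/16988.6208 = 0.6393; after-tax cost = 4.3% × (1 − 20.4%) = 3.4228%.
WACC = 0.3137 × 16.9220% + 0.0469 × 7.0920% + 0.6393 × 3.4228% = 7.8303%.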